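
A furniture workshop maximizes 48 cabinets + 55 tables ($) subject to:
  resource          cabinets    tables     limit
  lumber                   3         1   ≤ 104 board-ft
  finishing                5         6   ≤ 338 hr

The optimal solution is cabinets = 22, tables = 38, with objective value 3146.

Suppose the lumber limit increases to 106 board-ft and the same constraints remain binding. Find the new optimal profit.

Check each constraint at x*: lumber 104/104 (tight); finishing 338/338 (tight).
Dual feasibility on the basic columns requires 3·y_lumber + 5·y_finishing = 48, 1·y_lumber + 6·y_finishing = 55.
Solving: y_lumber = 1, y_finishing = 9.
Δz = y_lumber·Δb = 1 × (2) = 2, so new z* = 3146 + 2 = 3148.

3148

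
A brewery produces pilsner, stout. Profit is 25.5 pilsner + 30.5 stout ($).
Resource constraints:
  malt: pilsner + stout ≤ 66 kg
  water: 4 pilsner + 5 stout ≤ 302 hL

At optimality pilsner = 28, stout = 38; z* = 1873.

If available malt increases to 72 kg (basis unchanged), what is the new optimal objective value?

Both malt and water are binding at x*.
The binding rows give the dual system: 1·y_malt + 4·y_water = 25.5 and 1·y_malt + 5·y_water = 30.5.
→ y_malt = 5.5 and y_water = 5.
Δz = y_malt·Δb = 5.5 × (6) = 33, so new z* = 1873 + 33 = 1906.

1906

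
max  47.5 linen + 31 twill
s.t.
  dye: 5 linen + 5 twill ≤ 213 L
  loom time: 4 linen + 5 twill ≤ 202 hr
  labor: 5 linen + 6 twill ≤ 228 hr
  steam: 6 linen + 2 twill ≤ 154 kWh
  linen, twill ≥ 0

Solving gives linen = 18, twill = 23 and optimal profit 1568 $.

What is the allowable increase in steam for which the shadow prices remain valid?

Binding constraints: labor, steam. The basis is B = [[5,6],[6,2]] with det -26.
Per unit increase in steam, x* moves by d = (0.2308, -0.1923).
The basis stays optimal until dye becomes binding; allowable increase = 41.6 kWh.

41.6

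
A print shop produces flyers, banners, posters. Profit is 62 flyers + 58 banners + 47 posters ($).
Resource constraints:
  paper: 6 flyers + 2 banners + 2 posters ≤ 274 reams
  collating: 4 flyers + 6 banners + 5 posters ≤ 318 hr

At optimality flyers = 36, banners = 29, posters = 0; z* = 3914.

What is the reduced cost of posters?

Check each constraint at x*: paper 274/274 (tight); collating 318/318 (tight).
From A_Bᵀ y = c: 6·y_paper + 4·y_collating = 62; 2·y_paper + 6·y_collating = 58.
Solving: y_paper = 5, y_collating = 8.
Reduced cost of posters: c₃ − yᵀa₃ = 47 − (5·2 + 8·5) = 47 − 50 = -3.

-3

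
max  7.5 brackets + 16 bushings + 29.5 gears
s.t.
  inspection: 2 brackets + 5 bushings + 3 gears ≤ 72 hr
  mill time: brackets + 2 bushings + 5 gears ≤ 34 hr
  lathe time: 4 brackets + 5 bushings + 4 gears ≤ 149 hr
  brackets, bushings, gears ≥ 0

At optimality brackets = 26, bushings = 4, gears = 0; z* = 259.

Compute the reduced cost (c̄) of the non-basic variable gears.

At the optimum: inspection uses 72 of 72 (binding); mill time uses 34 of 34 (binding); lathe time uses 124 of 149 (slack = 25).
By complementary slackness, y = 0 for the non-binding constraint.
The binding rows give the dual system: 2·y_inspection + 1·y_mill time = 7.5 and 5·y_inspection + 2·y_mill time = 16.
This yields shadow prices y_inspection = 1, y_mill time = 5.5.
Reduced cost of gears: c₃ − yᵀa₃ = 29.5 − (1·3 + 5.5·5) = 29.5 − 30.5 = -1.

-1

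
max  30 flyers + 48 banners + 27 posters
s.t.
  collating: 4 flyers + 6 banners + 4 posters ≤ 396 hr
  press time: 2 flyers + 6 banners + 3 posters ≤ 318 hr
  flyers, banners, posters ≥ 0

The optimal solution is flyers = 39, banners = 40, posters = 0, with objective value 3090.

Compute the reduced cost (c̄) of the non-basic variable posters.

-4

At the optimum: collating uses 396 of 396 (binding); press time uses 318 of 318 (binding).
Dual feasibility on the basic columns requires 4·y_collating + 2·y_press time = 30, 6·y_collating + 6·y_press time = 48.
→ y_collating = 7 and y_press time = 1.
Reduced cost of posters: c₃ − yᵀa₃ = 27 − (7·4 + 1·3) = 27 − 31 = -4.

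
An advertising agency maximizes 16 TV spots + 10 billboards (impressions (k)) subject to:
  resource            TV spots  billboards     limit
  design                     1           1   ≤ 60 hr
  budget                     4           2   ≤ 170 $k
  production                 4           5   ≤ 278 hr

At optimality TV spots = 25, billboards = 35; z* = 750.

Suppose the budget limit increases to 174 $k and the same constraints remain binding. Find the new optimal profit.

762

At the optimum: design uses 60 of 60 (binding); budget uses 170 of 170 (binding); production uses 275 of 278 (slack = 3).
Since production is not tight, its dual is 0.
From A_Bᵀ y = c: 1·y_design + 4·y_budget = 16; 1·y_design + 2·y_budget = 10.
Solving: y_design = 4, y_budget = 3.
Δz = y_budget·Δb = 3 × (4) = 12, so new z* = 750 + 12 = 762.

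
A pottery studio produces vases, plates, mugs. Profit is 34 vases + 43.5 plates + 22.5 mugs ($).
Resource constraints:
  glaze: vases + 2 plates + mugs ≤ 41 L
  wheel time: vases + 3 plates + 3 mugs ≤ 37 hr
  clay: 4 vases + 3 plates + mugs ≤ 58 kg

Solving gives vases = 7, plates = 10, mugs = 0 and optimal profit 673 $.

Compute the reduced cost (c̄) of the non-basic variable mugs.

At the optimum: glaze uses 27 of 41 (slack = 14); wheel time uses 37 of 37 (binding); clay uses 58 of 58 (binding).
By complementary slackness, y = 0 for the non-binding constraint.
Dual feasibility on the basic columns requires 1·y_wheel time + 4·y_clay = 34, 3·y_wheel time + 3·y_clay = 43.5.
→ y_wheel time = 8 and y_clay = 6.5.
Reduced cost of mugs: c₃ − yᵀa₃ = 22.5 − (8·3 + 6.5·1) = 22.5 − 30.5 = -8.

-8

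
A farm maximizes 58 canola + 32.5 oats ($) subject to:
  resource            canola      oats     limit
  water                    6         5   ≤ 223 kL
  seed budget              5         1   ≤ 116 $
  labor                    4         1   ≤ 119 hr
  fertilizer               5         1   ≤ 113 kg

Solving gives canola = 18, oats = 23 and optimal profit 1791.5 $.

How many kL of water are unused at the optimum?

water used = 6·18 + 5·23 = 223; slack = 223 − 223 = 0.

0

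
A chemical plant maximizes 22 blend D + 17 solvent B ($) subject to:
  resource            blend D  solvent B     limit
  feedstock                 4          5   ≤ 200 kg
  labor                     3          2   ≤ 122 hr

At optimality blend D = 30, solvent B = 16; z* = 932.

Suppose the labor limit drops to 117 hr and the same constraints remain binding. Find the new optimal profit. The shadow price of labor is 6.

902

Δb = -5, so new z* = 932 + (6)·(-5) = 932 − 30 = 902.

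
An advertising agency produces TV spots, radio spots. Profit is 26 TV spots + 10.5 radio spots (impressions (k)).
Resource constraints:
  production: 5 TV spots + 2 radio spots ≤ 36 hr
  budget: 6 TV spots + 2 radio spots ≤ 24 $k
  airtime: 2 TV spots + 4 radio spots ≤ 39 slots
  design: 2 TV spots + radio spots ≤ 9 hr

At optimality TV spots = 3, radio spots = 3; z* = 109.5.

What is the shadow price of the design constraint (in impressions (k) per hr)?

Binding: budget and design. Non-binding: production (15 unused), airtime (21 unused).
Slack constraints have shadow price 0 (complementary slackness).
The binding rows give the dual system: 6·y_budget + 2·y_design = 26 and 2·y_budget + 1·y_design = 10.5.
This yields shadow prices y_budget = 2.5, y_design = 5.5.
Shadow price of design = 5.5.

5.5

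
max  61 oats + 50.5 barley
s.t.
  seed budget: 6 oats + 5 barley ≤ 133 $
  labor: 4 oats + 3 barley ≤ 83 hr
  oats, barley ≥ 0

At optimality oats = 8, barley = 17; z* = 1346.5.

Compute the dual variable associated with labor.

1

Check each constraint at x*: seed budget 133/133 (tight); labor 83/83 (tight).
Dual feasibility on the basic columns requires 6·y_seed budget + 4·y_labor = 61, 5·y_seed budget + 3·y_labor = 50.5.
Solving: y_seed budget = 9.5, y_labor = 1.
Shadow price of labor = 1.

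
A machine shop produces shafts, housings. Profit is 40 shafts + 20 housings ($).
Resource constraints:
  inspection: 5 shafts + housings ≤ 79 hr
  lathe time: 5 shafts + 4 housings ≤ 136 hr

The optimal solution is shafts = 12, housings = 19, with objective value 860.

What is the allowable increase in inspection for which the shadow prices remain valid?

57

Binding constraints: inspection, lathe time. The basis is B = [[5,1],[5,4]] with det 15.
Per unit increase in inspection, x* moves by d = (0.2667, -0.3333).
The basis stays optimal until housings reaches 0; allowable increase = 57 hr.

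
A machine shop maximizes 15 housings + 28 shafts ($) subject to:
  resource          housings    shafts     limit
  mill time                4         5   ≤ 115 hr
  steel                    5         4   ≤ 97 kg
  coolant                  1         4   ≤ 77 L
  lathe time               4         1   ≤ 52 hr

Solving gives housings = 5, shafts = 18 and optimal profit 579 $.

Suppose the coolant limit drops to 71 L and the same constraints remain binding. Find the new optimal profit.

Check each constraint at x*: mill time 110/115 (slack 5); steel 97/97 (tight); coolant 77/77 (tight); lathe time 38/52 (slack 14).
Since mill time, lathe time are not tight, their duals are 0.
Dual feasibility on the basic columns requires 5·y_steel + 1·y_coolant = 15, 4·y_steel + 4·y_coolant = 28.
This yields shadow prices y_steel = 2, y_coolant = 5.
Δz = y_coolant·Δb = 5 × (-6) = -30, so new z* = 579 − 30 = 549.

549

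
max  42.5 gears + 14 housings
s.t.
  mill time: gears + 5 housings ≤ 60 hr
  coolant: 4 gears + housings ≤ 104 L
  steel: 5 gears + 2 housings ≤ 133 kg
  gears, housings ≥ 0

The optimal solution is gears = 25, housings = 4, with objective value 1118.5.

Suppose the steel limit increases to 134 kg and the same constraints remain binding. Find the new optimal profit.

Binding: coolant and steel. Non-binding: mill time (15 unused).
Since mill time is not tight, its dual is 0.
From A_Bᵀ y = c: 4·y_coolant + 5·y_steel = 42.5; 1·y_coolant + 2·y_steel = 14.
Solving: y_coolant = 5, y_steel = 4.5.
Δz = y_steel·Δb = 4.5 × (1) = 4.5, so new z* = 1118.5 + 4.5 = 1123.

1123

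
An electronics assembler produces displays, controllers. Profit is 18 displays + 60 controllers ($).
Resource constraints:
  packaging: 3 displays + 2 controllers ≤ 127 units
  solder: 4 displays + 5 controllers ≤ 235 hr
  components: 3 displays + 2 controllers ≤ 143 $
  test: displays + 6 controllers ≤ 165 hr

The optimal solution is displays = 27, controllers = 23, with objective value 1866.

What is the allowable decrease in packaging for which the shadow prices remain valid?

Binding constraints: packaging, test. The basis is B = [[3,2],[1,6]] with det 16.
Per unit decrease in packaging, x* moves by d = (-0.375, 0.0625).
The basis stays optimal until displays reaches 0; allowable decrease = 72 units.

72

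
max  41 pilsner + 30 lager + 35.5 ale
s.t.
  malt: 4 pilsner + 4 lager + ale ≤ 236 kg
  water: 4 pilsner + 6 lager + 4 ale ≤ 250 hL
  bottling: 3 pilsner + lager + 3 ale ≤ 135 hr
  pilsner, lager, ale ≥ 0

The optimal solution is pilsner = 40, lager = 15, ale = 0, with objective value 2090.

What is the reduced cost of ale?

-5.5

Binding: water and bottling. Non-binding: malt (16 unused).
Slack constraints have shadow price 0 (complementary slackness).
From A_Bᵀ y = c: 4·y_water + 3·y_bottling = 41; 6·y_water + 1·y_bottling = 30.
This yields shadow prices y_water = 3.5, y_bottling = 9.
Reduced cost of ale: c₃ − yᵀa₃ = 35.5 − (3.5·4 + 9·3) = 35.5 − 41 = -5.5.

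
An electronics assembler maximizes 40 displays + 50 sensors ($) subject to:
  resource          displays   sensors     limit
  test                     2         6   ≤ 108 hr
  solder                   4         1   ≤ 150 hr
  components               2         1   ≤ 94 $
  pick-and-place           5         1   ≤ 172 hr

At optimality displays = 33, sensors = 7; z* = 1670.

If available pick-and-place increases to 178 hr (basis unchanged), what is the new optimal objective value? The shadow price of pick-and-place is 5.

Δb = 6, so new z* = 1670 + (5)·(6) = 1670 + 30 = 1700.

1700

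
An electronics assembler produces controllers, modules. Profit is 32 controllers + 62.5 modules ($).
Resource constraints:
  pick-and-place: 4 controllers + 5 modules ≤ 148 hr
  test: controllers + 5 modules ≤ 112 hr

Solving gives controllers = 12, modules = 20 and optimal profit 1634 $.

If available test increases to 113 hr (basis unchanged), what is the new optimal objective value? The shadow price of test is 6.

Δb = 1, so new z* = 1634 + (6)·(1) = 1634 + 6 = 1640.

1640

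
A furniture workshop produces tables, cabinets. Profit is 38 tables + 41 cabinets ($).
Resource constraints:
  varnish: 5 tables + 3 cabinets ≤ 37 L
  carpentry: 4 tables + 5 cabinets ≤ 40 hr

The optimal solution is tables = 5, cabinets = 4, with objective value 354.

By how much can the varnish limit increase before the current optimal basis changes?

13

Binding constraints: varnish, carpentry. The basis is B = [[5,3],[4,5]] with det 13.
Per unit increase in varnish, x* moves by d = (0.3846, -0.3077).
The basis stays optimal until cabinets reaches 0; allowable increase = 13 L.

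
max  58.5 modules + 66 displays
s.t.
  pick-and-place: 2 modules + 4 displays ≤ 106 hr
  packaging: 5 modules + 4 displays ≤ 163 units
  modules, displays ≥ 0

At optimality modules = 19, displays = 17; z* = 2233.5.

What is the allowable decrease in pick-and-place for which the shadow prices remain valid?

Binding constraints: pick-and-place, packaging. The basis is B = [[2,4],[5,4]] with det -12.
Per unit decrease in pick-and-place, x* moves by d = (0.3333, -0.4167).
The basis stays optimal until displays reaches 0; allowable decrease = 40.8 hr.

40.8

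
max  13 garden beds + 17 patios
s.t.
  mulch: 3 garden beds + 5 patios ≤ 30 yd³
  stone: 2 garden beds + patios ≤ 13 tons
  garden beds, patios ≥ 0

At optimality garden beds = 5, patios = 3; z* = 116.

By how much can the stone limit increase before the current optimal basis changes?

7

Binding constraints: mulch, stone. The basis is B = [[3,5],[2,1]] with det -7.
Per unit increase in stone, x* moves by d = (0.7143, -0.4286).
The basis stays optimal until patios reaches 0; allowable increase = 7 tons.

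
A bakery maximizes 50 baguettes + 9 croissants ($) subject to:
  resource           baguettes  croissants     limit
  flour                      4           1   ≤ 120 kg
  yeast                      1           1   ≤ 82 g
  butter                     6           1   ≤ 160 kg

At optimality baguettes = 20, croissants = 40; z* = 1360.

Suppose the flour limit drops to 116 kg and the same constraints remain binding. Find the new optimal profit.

Binding: flour and butter. Non-binding: yeast (22 unused).
Slack constraints have shadow price 0 (complementary slackness).
From A_Bᵀ y = c: 4·y_flour + 6·y_butter = 50; 1·y_flour + 1·y_butter = 9.
This yields shadow prices y_flour = 2, y_butter = 7.
Δz = y_flour·Δb = 2 × (-4) = -8, so new z* = 1360 − 8 = 1352.

1352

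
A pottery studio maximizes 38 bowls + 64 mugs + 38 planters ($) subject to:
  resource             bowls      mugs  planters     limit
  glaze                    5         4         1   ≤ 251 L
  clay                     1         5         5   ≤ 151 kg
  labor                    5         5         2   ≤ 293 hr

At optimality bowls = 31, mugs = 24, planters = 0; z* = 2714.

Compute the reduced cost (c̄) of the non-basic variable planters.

-8

At the optimum: glaze uses 251 of 251 (binding); clay uses 151 of 151 (binding); labor uses 275 of 293 (slack = 18).
By complementary slackness, y = 0 for the non-binding constraint.
From A_Bᵀ y = c: 5·y_glaze + 1·y_clay = 38; 4·y_glaze + 5·y_clay = 64.
→ y_glaze = 6 and y_clay = 8.
Reduced cost of planters: c₃ − yᵀa₃ = 38 − (6·1 + 8·5) = 38 − 46 = -8.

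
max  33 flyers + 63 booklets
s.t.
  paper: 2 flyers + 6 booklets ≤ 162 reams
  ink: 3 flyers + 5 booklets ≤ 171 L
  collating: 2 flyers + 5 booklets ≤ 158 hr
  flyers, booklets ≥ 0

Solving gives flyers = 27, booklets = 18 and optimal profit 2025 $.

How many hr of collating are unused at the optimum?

collating used = 2·27 + 5·18 = 144; slack = 158 − 144 = 14.

14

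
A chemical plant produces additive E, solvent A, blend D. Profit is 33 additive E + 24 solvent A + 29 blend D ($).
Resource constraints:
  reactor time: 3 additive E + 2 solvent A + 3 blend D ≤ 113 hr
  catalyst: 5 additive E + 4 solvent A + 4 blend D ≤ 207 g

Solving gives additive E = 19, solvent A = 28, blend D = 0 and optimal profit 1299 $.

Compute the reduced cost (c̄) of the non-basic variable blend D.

-1

Both reactor time and catalyst are binding at x*.
The binding rows give the dual system: 3·y_reactor time + 5·y_catalyst = 33 and 2·y_reactor time + 4·y_catalyst = 24.
Solving: y_reactor time = 6, y_catalyst = 3.
Reduced cost of blend D: c₃ − yᵀa₃ = 29 − (6·3 + 3·4) = 29 − 30 = -1.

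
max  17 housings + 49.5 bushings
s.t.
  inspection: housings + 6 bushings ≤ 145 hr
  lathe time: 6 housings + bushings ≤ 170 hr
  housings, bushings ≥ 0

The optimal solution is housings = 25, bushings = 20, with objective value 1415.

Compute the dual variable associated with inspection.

8

Check each constraint at x*: inspection 145/145 (tight); lathe time 170/170 (tight).
Dual feasibility on the basic columns requires 1·y_inspection + 6·y_lathe time = 17, 6·y_inspection + 1·y_lathe time = 49.5.
This yields shadow prices y_inspection = 8, y_lathe time = 1.5.
Shadow price of inspection = 8.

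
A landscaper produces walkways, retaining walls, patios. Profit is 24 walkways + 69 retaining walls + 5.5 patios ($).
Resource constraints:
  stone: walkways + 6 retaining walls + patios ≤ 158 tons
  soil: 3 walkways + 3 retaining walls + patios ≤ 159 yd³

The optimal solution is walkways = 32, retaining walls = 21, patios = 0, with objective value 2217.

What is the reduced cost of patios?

Check each constraint at x*: stone 158/158 (tight); soil 159/159 (tight).
Dual feasibility on the basic columns requires 1·y_stone + 3·y_soil = 24, 6·y_stone + 3·y_soil = 69.
Solving: y_stone = 9, y_soil = 5.
Reduced cost of patios: c₃ − yᵀa₃ = 5.5 − (9·1 + 5·1) = 5.5 − 14 = -8.5.

-8.5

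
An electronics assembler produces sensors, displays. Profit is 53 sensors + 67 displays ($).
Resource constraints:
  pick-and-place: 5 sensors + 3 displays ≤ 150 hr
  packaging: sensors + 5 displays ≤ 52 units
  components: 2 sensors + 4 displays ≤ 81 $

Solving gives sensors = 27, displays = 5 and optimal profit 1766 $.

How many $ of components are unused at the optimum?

components used = 2·27 + 4·5 = 74; slack = 81 − 74 = 7.

7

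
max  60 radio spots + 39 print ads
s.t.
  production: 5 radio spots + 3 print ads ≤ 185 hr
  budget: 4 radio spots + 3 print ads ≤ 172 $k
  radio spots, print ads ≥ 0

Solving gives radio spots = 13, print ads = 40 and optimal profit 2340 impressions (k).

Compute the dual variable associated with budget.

Check each constraint at x*: production 185/185 (tight); budget 172/172 (tight).
The binding rows give the dual system: 5·y_production + 4·y_budget = 60 and 3·y_production + 3·y_budget = 39.
This yields shadow prices y_production = 8, y_budget = 5.
Shadow price of budget = 5.

5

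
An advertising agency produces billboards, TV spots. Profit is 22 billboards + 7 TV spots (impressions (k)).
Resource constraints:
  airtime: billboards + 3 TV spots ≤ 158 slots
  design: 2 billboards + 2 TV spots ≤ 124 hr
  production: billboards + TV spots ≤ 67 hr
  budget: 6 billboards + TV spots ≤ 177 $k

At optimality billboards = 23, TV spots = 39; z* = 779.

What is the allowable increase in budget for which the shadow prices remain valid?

195

Binding constraints: design, budget. The basis is B = [[2,2],[6,1]] with det -10.
Per unit increase in budget, x* moves by d = (0.2, -0.2).
The basis stays optimal until TV spots reaches 0; allowable increase = 195 $k.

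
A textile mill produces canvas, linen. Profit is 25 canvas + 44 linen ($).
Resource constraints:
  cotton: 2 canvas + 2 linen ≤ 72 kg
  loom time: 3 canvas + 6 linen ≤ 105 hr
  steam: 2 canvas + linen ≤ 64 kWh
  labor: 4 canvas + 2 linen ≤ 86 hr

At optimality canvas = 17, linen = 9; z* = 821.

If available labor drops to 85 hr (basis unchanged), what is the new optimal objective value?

820

At the optimum: cotton uses 52 of 72 (slack = 20); loom time uses 105 of 105 (binding); steam uses 43 of 64 (slack = 21); labor uses 86 of 86 (binding).
Since cotton, steam are not tight, their duals are 0.
The binding rows give the dual system: 3·y_loom time + 4·y_labor = 25 and 6·y_loom time + 2·y_labor = 44.
This yields shadow prices y_loom time = 7, y_labor = 1.
Δz = y_labor·Δb = 1 × (-1) = -1, so new z* = 821 − 1 = 820.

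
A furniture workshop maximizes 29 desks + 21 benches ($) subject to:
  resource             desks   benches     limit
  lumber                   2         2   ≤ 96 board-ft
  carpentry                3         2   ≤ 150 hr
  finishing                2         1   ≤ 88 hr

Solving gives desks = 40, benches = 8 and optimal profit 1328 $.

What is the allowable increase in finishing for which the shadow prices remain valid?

Binding constraints: lumber, finishing. The basis is B = [[2,2],[2,1]] with det -2.
Per unit increase in finishing, x* moves by d = (1, -1).
The basis stays optimal until benches reaches 0; allowable increase = 8 hr.

8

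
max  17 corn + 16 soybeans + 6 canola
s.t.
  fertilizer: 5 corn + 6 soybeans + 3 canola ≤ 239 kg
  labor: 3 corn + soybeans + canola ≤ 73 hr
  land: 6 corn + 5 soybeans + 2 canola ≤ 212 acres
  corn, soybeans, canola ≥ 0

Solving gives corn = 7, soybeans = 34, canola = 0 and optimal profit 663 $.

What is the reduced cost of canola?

Check each constraint at x*: fertilizer 239/239 (tight); labor 55/73 (slack 18); land 212/212 (tight).
Since labor is not tight, its dual is 0.
The binding rows give the dual system: 5·y_fertilizer + 6·y_land = 17 and 6·y_fertilizer + 5·y_land = 16.
→ y_fertilizer = 1 and y_land = 2.
Reduced cost of canola: c₃ − yᵀa₃ = 6 − (1·3 + 2·2) = 6 − 7 = -1.

-1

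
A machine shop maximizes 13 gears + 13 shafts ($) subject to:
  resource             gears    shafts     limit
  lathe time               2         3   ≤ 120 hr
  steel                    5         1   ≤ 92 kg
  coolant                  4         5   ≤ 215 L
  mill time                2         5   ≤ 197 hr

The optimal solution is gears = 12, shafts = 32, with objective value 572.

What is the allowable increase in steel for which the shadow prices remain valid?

Binding constraints: lathe time, steel. The basis is B = [[2,3],[5,1]] with det -13.
Per unit increase in steel, x* moves by d = (0.2308, -0.1538).
The basis stays optimal until coolant becomes binding; allowable increase = 45.5 kg.

45.5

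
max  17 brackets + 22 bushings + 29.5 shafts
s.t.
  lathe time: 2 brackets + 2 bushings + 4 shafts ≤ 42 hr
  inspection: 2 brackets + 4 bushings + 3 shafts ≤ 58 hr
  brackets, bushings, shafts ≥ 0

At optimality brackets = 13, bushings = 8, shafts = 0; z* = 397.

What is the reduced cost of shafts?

-2

Check each constraint at x*: lathe time 42/42 (tight); inspection 58/58 (tight).
From A_Bᵀ y = c: 2·y_lathe time + 2·y_inspection = 17; 2·y_lathe time + 4·y_inspection = 22.
→ y_lathe time = 6 and y_inspection = 2.5.
Reduced cost of shafts: c₃ − yᵀa₃ = 29.5 − (6·4 + 2.5·3) = 29.5 − 31.5 = -2.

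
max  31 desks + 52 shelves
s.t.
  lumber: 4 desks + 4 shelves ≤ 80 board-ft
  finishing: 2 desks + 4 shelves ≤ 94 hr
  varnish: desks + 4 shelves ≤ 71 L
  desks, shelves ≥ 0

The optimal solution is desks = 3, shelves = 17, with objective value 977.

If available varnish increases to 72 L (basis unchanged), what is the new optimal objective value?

At the optimum: lumber uses 80 of 80 (binding); finishing uses 74 of 94 (slack = 20); varnish uses 71 of 71 (binding).
Since finishing is not tight, its dual is 0.
From A_Bᵀ y = c: 4·y_lumber + 1·y_varnish = 31; 4·y_lumber + 4·y_varnish = 52.
Solving: y_lumber = 6, y_varnish = 7.
Δz = y_varnish·Δb = 7 × (1) = 7, so new z* = 977 + 7 = 984.

984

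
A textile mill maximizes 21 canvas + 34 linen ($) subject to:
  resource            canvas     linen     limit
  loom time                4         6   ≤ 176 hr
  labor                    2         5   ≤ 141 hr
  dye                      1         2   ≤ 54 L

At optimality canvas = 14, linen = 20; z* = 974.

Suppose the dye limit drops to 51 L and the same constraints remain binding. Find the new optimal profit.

Binding: loom time and dye. Non-binding: labor (13 unused).
Slack constraints have shadow price 0 (complementary slackness).
Dual feasibility on the basic columns requires 4·y_loom time + 1·y_dye = 21, 6·y_loom time + 2·y_dye = 34.
Solving: y_loom time = 4, y_dye = 5.
Δz = y_dye·Δb = 5 × (-3) = -15, so new z* = 974 − 15 = 959.

959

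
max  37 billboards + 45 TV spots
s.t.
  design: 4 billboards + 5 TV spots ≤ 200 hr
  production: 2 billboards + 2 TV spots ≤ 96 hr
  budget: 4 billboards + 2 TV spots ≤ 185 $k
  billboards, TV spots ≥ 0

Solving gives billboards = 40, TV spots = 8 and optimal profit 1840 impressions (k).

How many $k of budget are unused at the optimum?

9

budget used = 4·40 + 2·8 = 176; slack = 185 − 176 = 9.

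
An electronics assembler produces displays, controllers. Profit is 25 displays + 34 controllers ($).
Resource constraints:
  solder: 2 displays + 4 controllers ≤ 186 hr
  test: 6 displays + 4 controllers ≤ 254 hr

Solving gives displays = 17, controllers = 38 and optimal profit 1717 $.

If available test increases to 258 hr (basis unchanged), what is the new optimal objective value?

1725

At the optimum: solder uses 186 of 186 (binding); test uses 254 of 254 (binding).
Dual feasibility on the basic columns requires 2·y_solder + 6·y_test = 25, 4·y_solder + 4·y_test = 34.
Solving: y_solder = 6.5, y_test = 2.
Δz = y_test·Δb = 2 × (4) = 8, so new z* = 1717 + 8 = 1725.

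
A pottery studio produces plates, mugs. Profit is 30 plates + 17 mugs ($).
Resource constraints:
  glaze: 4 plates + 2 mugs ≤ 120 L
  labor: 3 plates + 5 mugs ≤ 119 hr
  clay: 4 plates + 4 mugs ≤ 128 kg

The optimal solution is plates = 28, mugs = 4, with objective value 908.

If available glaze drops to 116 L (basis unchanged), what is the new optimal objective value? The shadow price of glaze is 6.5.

882

Δb = -4, so new z* = 908 + (6.5)·(-4) = 908 − 26 = 882.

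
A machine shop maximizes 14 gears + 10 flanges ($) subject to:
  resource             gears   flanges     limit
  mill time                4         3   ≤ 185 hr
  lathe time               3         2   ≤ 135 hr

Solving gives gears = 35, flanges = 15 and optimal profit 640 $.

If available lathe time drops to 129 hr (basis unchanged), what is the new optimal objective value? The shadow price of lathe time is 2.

Δb = -6, so new z* = 640 + (2)·(-6) = 640 − 12 = 628.

628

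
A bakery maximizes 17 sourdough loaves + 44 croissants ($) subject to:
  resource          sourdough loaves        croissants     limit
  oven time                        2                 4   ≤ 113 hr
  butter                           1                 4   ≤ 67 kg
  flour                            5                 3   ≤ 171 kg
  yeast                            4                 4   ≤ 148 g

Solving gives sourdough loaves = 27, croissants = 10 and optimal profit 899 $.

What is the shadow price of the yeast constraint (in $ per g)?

2

Check each constraint at x*: oven time 94/113 (slack 19); butter 67/67 (tight); flour 165/171 (slack 6); yeast 148/148 (tight).
Slack constraints have shadow price 0 (complementary slackness).
From A_Bᵀ y = c: 1·y_butter + 4·y_yeast = 17; 4·y_butter + 4·y_yeast = 44.
This yields shadow prices y_butter = 9, y_yeast = 2.
Shadow price of yeast = 2.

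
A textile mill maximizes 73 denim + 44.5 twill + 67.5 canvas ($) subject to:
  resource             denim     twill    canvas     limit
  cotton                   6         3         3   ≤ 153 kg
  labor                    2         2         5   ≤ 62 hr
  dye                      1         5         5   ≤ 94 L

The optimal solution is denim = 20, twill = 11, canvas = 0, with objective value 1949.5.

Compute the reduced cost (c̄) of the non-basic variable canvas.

Binding: cotton and labor. Non-binding: dye (19 unused).
Since dye is not tight, its dual is 0.
Dual feasibility on the basic columns requires 6·y_cotton + 2·y_labor = 73, 3·y_cotton + 2·y_labor = 44.5.
→ y_cotton = 9.5 and y_labor = 8.
Reduced cost of canvas: c₃ − yᵀa₃ = 67.5 − (9.5·3 + 8·5) = 67.5 − 68.5 = -1.

-1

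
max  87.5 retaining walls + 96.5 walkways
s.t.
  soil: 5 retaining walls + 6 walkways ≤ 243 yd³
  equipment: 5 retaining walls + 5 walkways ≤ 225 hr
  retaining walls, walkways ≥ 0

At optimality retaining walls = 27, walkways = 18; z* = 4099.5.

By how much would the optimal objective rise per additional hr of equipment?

8.5

At the optimum: soil uses 243 of 243 (binding); equipment uses 225 of 225 (binding).
The binding rows give the dual system: 5·y_soil + 5·y_equipment = 87.5 and 6·y_soil + 5·y_equipment = 96.5.
This yields shadow prices y_soil = 9, y_equipment = 8.5.
Shadow price of equipment = 8.5.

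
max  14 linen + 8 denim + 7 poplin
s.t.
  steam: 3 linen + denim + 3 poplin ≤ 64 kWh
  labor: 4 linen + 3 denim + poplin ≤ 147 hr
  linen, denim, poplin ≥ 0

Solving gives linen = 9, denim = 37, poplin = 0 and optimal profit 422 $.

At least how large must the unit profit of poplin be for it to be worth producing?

8

Check each constraint at x*: steam 64/64 (tight); labor 147/147 (tight).
Dual feasibility on the basic columns requires 3·y_steam + 4·y_labor = 14, 1·y_steam + 3·y_labor = 8.
→ y_steam = 2 and y_labor = 2.
poplin enters the basis when its profit ≥ yᵀa₃ = 2·3 + 2·1 = 8.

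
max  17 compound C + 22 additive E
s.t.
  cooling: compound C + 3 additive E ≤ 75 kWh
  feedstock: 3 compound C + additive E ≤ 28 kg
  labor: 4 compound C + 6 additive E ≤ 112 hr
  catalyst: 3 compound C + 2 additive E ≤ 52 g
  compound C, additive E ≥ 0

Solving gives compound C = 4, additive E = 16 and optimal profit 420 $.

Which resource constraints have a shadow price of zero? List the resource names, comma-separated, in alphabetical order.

cooling: 52/75 (slack 23)
feedstock: 28/28 (binding)
labor: 112/112 (binding)
catalyst: 44/52 (slack 8)
By complementary slackness, a constraint with positive slack has shadow price 0 → catalyst, cooling.

catalyst, cooling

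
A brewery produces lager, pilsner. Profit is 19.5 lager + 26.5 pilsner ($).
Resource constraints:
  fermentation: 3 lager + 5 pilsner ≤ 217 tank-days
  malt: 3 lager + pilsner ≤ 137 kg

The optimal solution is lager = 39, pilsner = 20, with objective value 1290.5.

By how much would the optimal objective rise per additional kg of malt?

Both fermentation and malt are binding at x*.
From A_Bᵀ y = c: 3·y_fermentation + 3·y_malt = 19.5; 5·y_fermentation + 1·y_malt = 26.5.
→ y_fermentation = 5 and y_malt = 1.5.
Shadow price of malt = 1.5.

1.5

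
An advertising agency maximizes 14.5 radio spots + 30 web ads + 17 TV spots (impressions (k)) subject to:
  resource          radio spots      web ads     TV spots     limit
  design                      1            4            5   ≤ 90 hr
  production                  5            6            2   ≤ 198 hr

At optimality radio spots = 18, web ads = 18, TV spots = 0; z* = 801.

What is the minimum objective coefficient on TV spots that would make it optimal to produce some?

Both design and production are binding at x*.
The binding rows give the dual system: 1·y_design + 5·y_production = 14.5 and 4·y_design + 6·y_production = 30.
This yields shadow prices y_design = 4.5, y_production = 2.
TV spots enters the basis when its profit ≥ yᵀa₃ = 4.5·5 + 2·2 = 26.5.

26.5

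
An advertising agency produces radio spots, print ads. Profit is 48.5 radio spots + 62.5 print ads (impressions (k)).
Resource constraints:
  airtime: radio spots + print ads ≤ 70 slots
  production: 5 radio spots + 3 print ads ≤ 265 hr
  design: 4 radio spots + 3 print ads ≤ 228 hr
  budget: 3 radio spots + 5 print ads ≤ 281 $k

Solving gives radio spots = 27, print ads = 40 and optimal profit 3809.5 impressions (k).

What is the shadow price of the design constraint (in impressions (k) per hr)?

At the optimum: airtime uses 67 of 70 (slack = 3); production uses 255 of 265 (slack = 10); design uses 228 of 228 (binding); budget uses 281 of 281 (binding).
By complementary slackness, y = 0 for the non-binding constraints.
Dual feasibility on the basic columns requires 4·y_design + 3·y_budget = 48.5, 3·y_design + 5·y_budget = 62.5.
→ y_design = 5 and y_budget = 9.5.
Shadow price of design = 5.

5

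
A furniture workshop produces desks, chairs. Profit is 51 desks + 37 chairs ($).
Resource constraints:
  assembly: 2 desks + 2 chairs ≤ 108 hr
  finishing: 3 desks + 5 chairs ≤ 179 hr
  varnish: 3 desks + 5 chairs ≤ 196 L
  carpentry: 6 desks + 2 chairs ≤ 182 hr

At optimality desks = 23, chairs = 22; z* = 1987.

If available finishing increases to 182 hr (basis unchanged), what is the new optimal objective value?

2002

Binding: finishing and carpentry. Non-binding: assembly (18 unused), varnish (17 unused).
Slack constraints have shadow price 0 (complementary slackness).
The binding rows give the dual system: 3·y_finishing + 6·y_carpentry = 51 and 5·y_finishing + 2·y_carpentry = 37.
→ y_finishing = 5 and y_carpentry = 6.
Δz = y_finishing·Δb = 5 × (3) = 15, so new z* = 1987 + 15 = 2002.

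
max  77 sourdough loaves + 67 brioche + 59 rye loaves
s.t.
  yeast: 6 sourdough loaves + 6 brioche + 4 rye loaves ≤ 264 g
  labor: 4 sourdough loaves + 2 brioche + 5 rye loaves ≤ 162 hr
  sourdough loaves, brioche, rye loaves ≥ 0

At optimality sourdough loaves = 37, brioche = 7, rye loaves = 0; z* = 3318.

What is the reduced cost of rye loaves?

Check each constraint at x*: yeast 264/264 (tight); labor 162/162 (tight).
Dual feasibility on the basic columns requires 6·y_yeast + 4·y_labor = 77, 6·y_yeast + 2·y_labor = 67.
→ y_yeast = 9.5 and y_labor = 5.
Reduced cost of rye loaves: c₃ − yᵀa₃ = 59 − (9.5·4 + 5·5) = 59 − 63 = -4.

-4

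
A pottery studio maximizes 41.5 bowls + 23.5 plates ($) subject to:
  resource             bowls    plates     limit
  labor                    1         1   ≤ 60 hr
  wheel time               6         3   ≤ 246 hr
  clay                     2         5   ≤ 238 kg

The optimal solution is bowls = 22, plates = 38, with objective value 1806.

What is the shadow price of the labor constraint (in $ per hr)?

5.5

At the optimum: labor uses 60 of 60 (binding); wheel time uses 246 of 246 (binding); clay uses 234 of 238 (slack = 4).
By complementary slackness, y = 0 for the non-binding constraint.
Dual feasibility on the basic columns requires 1·y_labor + 6·y_wheel time = 41.5, 1·y_labor + 3·y_wheel time = 23.5.
→ y_labor = 5.5 and y_wheel time = 6.
Shadow price of labor = 5.5.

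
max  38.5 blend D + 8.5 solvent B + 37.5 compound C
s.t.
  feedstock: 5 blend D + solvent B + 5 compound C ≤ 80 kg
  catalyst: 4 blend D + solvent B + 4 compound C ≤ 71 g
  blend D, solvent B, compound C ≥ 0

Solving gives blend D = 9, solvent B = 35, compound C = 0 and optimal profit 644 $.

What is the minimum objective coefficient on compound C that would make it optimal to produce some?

38.5

Both feedstock and catalyst are binding at x*.
From A_Bᵀ y = c: 5·y_feedstock + 4·y_catalyst = 38.5; 1·y_feedstock + 1·y_catalyst = 8.5.
→ y_feedstock = 4.5 and y_catalyst = 4.
compound C enters the basis when its profit ≥ yᵀa₃ = 4.5·5 + 4·4 = 38.5.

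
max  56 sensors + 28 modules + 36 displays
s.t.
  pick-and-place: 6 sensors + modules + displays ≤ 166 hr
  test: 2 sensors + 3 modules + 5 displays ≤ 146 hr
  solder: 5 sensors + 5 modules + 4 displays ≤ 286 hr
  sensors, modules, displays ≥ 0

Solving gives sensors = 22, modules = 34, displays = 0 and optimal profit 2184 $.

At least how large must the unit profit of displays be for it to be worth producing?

Check each constraint at x*: pick-and-place 166/166 (tight); test 146/146 (tight); solder 280/286 (slack 6).
Slack constraints have shadow price 0 (complementary slackness).
The binding rows give the dual system: 6·y_pick-and-place + 2·y_test = 56 and 1·y_pick-and-place + 3·y_test = 28.
→ y_pick-and-place = 7 and y_test = 7.
displays enters the basis when its profit ≥ yᵀa₃ = 7·1 + 7·5 = 42.

42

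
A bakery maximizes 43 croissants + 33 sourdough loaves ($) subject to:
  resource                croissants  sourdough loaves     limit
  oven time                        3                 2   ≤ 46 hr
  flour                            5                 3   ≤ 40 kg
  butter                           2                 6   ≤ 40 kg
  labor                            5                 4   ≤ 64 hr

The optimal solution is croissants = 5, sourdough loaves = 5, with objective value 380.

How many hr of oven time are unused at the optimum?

21

oven time used = 3·5 + 2·5 = 25; slack = 46 − 25 = 21.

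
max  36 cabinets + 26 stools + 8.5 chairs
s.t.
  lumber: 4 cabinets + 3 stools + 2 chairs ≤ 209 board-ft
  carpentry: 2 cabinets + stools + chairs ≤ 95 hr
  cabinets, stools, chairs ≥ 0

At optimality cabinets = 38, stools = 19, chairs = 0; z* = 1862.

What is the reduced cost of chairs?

At the optimum: lumber uses 209 of 209 (binding); carpentry uses 95 of 95 (binding).
Dual feasibility on the basic columns requires 4·y_lumber + 2·y_carpentry = 36, 3·y_lumber + 1·y_carpentry = 26.
This yields shadow prices y_lumber = 8, y_carpentry = 2.
Reduced cost of chairs: c₃ − yᵀa₃ = 8.5 − (8·2 + 2·1) = 8.5 − 18 = -9.5.

-9.5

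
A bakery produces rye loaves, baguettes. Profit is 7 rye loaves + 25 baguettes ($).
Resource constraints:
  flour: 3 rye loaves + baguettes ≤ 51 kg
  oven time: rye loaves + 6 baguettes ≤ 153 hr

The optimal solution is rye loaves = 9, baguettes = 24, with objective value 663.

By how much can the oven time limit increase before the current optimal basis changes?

153

Binding constraints: flour, oven time. The basis is B = [[3,1],[1,6]] with det 17.
Per unit increase in oven time, x* moves by d = (-0.0588, 0.1765).
The basis stays optimal until rye loaves reaches 0; allowable increase = 153 hr.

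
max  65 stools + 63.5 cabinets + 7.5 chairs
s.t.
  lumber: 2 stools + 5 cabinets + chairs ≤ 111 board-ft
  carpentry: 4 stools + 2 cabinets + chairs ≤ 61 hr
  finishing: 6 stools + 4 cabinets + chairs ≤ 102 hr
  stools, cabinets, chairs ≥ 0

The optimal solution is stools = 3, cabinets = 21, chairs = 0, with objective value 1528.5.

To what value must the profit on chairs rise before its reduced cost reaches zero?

14.5

Check each constraint at x*: lumber 111/111 (tight); carpentry 54/61 (slack 7); finishing 102/102 (tight).
By complementary slackness, y = 0 for the non-binding constraint.
From A_Bᵀ y = c: 2·y_lumber + 6·y_finishing = 65; 5·y_lumber + 4·y_finishing = 63.5.
This yields shadow prices y_lumber = 5.5, y_finishing = 9.
chairs enters the basis when its profit ≥ yᵀa₃ = 5.5·1 + 9·1 = 14.5.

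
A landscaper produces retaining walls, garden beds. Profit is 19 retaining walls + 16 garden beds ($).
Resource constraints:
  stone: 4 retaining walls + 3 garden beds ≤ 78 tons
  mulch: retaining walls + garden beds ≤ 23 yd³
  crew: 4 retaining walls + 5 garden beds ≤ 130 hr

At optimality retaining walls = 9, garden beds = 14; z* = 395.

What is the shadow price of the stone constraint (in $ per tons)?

3

At the optimum: stone uses 78 of 78 (binding); mulch uses 23 of 23 (binding); crew uses 106 of 130 (slack = 24).
Slack constraints have shadow price 0 (complementary slackness).
From A_Bᵀ y = c: 4·y_stone + 1·y_mulch = 19; 3·y_stone + 1·y_mulch = 16.
Solving: y_stone = 3, y_mulch = 7.
Shadow price of stone = 3.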